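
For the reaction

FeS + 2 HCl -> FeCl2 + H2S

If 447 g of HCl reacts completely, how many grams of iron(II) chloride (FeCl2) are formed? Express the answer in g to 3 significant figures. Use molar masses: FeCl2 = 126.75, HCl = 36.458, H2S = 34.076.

777 g

n(HCl) = 447.0 g / 36.458 g/mol = 12.26 mol.
From the equation the HCl:FeCl2 mole ratio is 2:1, so n(FeCl2) = 12.26 × 1/2 = 6.130 mol.
Mass of FeCl2 = 6.130 mol × 126.75 g/mol = 777.0 g.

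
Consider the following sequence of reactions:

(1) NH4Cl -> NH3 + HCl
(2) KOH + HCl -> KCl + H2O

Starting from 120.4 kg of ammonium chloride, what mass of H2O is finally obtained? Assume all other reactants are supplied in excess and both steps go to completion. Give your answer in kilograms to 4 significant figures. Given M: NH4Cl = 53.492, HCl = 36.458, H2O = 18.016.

120.4 kg = 120400 g.
n(NH4Cl) = 120400 / 53.492 = 2250.8 mol.
Step 1 gives a 1:1 ratio of NH4Cl to HCl, so n(HCl) = 2250.8 mol.
In step 2 the HCl:H2O ratio is 1:1, so n(H2O) = 2250.8 mol.
Mass of H2O = 2250.8 × 18.016 = 40550 g = 40.55 kg.

40.55 kg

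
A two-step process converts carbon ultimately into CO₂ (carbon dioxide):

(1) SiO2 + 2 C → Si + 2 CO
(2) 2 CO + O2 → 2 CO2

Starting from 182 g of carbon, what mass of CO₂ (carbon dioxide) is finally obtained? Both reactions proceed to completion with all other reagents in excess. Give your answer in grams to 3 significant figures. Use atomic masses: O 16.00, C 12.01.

M(C) = 12.01 g/mol.
M(CO2) = 12.01 + 2(16.00) = 44.01 g/mol.
n(C) = 182.0 / 12.01 = 15.15 mol.
Step 1 gives a 2:2 ratio of C to CO, so n(CO) = 15.15 mol.
In step 2 the CO:CO2 ratio is 2:2, so n(CO2) = 15.15 mol.
Mass of CO2 = 15.15 × 44.01 = 666.9 g.

667 g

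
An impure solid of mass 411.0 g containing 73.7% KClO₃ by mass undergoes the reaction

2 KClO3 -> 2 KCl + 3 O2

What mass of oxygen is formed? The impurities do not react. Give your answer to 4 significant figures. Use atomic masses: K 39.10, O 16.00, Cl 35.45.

118.6 g

Mass of pure KClO3 = 411.0 g × 0.737 = 302.91 g.
M(KClO3) = 39.10 + 35.45 + 3(16.00) = 122.55 g/mol.
M(O2) = 2(16.00) = 32.00 g/mol.
n(KClO3) = 302.91 g / 122.55 g/mol = 2.4717 mol.
From the equation the KClO3:O2 mole ratio is 2:3, so n(O2) = 2.4717 × 3/2 = 3.7076 mol.
Mass of O2 = 3.7076 mol × 32.00 g/mol = 118.64 g.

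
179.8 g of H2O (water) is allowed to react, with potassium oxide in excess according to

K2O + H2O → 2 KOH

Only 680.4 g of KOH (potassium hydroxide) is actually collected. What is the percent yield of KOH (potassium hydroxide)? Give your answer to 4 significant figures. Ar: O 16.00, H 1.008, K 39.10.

60.75 %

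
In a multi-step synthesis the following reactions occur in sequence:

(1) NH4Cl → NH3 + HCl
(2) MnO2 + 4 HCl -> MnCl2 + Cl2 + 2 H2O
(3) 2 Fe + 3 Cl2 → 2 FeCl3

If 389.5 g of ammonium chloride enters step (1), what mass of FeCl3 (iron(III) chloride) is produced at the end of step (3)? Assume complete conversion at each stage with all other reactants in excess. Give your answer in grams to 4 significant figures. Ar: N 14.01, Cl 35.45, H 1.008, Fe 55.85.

M(NH4Cl) = 14.01 + 4(1.008) + 35.45 = 53.492 g/mol.
M(FeCl3) = 55.85 + 3(35.45) = 162.20 g/mol.
n(NH4Cl) = 389.5 / 53.492 = 7.2815 mol.
Reaction (1): NH4Cl→HCl ratio 1:1 ⇒ n(HCl) = 7.2815 mol.
Reaction (2): HCl→Cl2 ratio 4:1 ⇒ n(Cl2) = 1.8204 mol.
Reaction (3): Cl2→FeCl3 ratio 3:2 ⇒ n(FeCl3) = 1.2136 mol.
Mass of FeCl3 = 1.2136 × 162.20 = 196.84 g.

196.8 g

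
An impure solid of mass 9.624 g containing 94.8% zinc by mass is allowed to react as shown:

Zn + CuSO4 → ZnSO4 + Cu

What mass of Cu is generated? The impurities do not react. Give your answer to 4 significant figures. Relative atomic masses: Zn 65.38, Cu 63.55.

8.868 g

Mass of pure Zn = 9.624 g × 0.948 = 9.1236 g.
M(Zn) = 65.38 g/mol.
M(Cu) = 63.55 g/mol.
n(Zn) = 9.1236 g / 65.38 g/mol = 0.13955 mol.
From the equation the Zn:Cu mole ratio is 1:1, so n(Cu) = 0.13955 × 1/1 = 0.13955 mol.
Mass of Cu = 0.13955 mol × 63.55 g/mol = 8.8682 g.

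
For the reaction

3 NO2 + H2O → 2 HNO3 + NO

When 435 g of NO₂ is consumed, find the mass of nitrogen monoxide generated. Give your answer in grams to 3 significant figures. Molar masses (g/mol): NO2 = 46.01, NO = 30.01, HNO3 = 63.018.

94.6 g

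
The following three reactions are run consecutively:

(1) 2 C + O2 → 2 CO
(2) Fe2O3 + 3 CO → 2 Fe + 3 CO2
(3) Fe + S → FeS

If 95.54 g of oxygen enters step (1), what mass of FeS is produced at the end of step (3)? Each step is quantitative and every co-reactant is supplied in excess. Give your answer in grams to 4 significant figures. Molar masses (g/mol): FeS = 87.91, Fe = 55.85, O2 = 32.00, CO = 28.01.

350.0 g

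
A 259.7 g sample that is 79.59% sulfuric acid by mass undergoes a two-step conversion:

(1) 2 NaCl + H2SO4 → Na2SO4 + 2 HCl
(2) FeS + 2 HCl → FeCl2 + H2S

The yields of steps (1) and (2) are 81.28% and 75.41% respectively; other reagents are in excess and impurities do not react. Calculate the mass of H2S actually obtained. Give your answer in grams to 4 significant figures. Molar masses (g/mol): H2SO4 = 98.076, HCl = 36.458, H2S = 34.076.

44.02 g

Pure H2SO4 = 259.7 × 0.7959 = 206.70 g.
n(H2SO4) = 206.70 / 98.076 = 2.1075 mol.
Step 1 (H2SO4:HCl = 1:2): theoretical n(HCl) = 4.2150 mol; at 81.28% yield, n(HCl) = 3.4260 mol.
Step 2 (HCl:H2S = 2:1): theoretical n(H2S) = 1.7130 mol, so theoretical mass = 1.7130 × 34.076 = 58.371 g.
At 75.41% yield, actual mass of H2S = 58.371 × 0.7541 = 44.018 g.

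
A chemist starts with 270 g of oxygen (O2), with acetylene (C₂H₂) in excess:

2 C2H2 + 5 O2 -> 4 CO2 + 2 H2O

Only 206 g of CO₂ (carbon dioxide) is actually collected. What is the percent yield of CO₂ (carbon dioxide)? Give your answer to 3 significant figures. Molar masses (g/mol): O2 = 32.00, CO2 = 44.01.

n(O2) = 270.0 g / 32.00 g/mol = 8.438 mol.
From the equation the O2:CO2 mole ratio is 5:4, so n(CO2) = 8.438 × 4/5 = 6.750 mol.
Mass of CO2 = 6.750 mol × 44.01 g/mol = 297.1 g.
This is the theoretical yield. Percent yield = 206 g / 297.1 g × 100% = 69.34%.

69.3 %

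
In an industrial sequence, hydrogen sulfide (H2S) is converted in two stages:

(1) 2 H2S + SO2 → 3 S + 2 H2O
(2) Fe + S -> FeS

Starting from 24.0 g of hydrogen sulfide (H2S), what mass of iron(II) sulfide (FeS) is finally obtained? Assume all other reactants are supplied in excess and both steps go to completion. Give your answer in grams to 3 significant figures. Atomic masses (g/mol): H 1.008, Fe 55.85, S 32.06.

92.9 g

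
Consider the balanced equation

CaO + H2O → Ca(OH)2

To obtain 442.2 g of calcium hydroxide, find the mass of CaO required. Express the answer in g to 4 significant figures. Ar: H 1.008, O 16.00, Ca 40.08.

M(Ca(OH)2) = 40.08 + 2(16.00) + 2(1.008) = 74.096 g/mol.
M(CaO) = 40.08 + 16.00 = 56.08 g/mol.
n(Ca(OH)2) = 442.20 g / 74.096 g/mol = 5.9679 mol.
From the equation the Ca(OH)2:CaO mole ratio is 1:1, so n(CaO) = 5.9679 × 1/1 = 5.9679 mol.
Mass of CaO = 5.9679 mol × 56.08 g/mol = 334.68 g.

334.7 g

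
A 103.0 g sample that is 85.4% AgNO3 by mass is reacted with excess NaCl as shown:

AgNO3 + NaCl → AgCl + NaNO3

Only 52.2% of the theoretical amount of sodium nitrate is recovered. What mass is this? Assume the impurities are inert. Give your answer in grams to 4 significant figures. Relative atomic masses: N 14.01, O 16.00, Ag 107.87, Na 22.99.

Pure AgNO3 available = 103.0 g × 0.854 = 87.962 g.
M(AgNO3) = 107.87 + 14.01 + 3(16.00) = 169.88 g/mol.
M(NaNO3) = 22.99 + 14.01 + 3(16.00) = 85.00 g/mol.
n(AgNO3) = 87.962 g / 169.88 g/mol = 0.51779 mol.
From the equation the AgNO3:NaNO3 mole ratio is 1:1, so n(NaNO3) = 0.51779 × 1/1 = 0.51779 mol.
Mass of NaNO3 = 0.51779 mol × 85.00 g/mol = 44.012 g.
Actual mass collected = 44.012 g × 0.522 = 22.974 g.

22.97 g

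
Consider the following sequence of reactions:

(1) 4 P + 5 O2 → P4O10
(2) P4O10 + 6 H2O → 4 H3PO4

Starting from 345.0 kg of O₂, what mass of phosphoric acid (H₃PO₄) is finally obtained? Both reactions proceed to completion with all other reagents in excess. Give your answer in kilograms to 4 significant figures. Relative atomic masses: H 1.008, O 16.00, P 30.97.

M(O2) = 2(16.00) = 32.00 g/mol.
M(H3PO4) = 3(1.008) + 30.97 + 4(16.00) = 97.994 g/mol.
345.0 kg = 345000 g.
n(O2) = 345000 / 32.00 = 10781 mol.
Step 1 gives a 5:1 ratio of O2 to P4O10, so n(P4O10) = 2156.2 mol.
In step 2 the P4O10:H3PO4 ratio is 1:4, so n(H3PO4) = 8625.0 mol.
Mass of H3PO4 = 8625.0 × 97.994 = 845200 g = 845.2 kg.

845.2 kg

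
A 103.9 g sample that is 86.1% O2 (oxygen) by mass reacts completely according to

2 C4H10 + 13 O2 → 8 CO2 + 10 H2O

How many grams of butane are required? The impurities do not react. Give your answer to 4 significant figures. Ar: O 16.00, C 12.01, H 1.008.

Mass of pure O2 = 103.9 g × 0.861 = 89.458 g.
M(O2) = 2(16.00) = 32.00 g/mol.
M(C4H10) = 4(12.01) + 10(1.008) = 58.12 g/mol.
n(O2) = 89.458 g / 32.00 g/mol = 2.7956 mol.
From the equation the O2:C4H10 mole ratio is 13:2, so n(C4H10) = 2.7956 × 2/13 = 0.43009 mol.
Mass of C4H10 = 0.43009 mol × 58.12 g/mol = 24.997 g.

25.00 g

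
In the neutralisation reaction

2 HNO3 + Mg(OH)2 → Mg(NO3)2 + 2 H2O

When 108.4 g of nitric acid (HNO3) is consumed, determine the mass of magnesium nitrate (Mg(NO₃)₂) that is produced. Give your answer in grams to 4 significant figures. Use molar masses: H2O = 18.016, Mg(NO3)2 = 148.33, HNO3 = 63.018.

n(HNO3) = 108.40 g / 63.018 g/mol = 1.7201 mol.
From the equation the HNO3:Mg(NO3)2 mole ratio is 2:1, so n(Mg(NO3)2) = 1.7201 × 1/2 = 0.86007 mol.
Mass of Mg(NO3)2 = 0.86007 mol × 148.33 g/mol = 127.57 g.

127.6 g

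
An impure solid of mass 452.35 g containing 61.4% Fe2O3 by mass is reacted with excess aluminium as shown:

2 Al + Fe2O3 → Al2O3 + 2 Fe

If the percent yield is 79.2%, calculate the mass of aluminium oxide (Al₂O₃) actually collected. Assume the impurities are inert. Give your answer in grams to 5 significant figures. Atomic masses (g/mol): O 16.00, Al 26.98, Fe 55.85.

140.44 g

Pure Fe2O3 available = 452.35 g × 0.614 = 277.743 g.
M(Fe2O3) = 2(55.85) + 3(16.00) = 159.70 g/mol.
M(Al2O3) = 2(26.98) + 3(16.00) = 101.96 g/mol.
n(Fe2O3) = 277.743 g / 159.70 g/mol = 1.73915 mol.
From the equation the Fe2O3:Al2O3 mole ratio is 1:1, so n(Al2O3) = 1.73915 × 1/1 = 1.73915 mol.
Mass of Al2O3 = 1.73915 mol × 101.96 g/mol = 177.324 g.
Actual mass collected = 177.324 g × 0.792 = 140.441 g.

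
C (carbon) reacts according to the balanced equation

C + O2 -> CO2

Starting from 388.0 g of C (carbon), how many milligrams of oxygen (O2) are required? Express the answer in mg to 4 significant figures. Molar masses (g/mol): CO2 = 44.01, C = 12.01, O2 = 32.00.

n(C) = 388.00 g / 12.01 g/mol = 32.306 mol.
From the equation the C:O2 mole ratio is 1:1, so n(O2) = 32.306 × 1/1 = 32.306 mol.
Mass of O2 = 32.306 mol × 32.00 g/mol = 1033.8 g.
Converting to mg: 1033.8 g = 1034000 mg.

1034000 mg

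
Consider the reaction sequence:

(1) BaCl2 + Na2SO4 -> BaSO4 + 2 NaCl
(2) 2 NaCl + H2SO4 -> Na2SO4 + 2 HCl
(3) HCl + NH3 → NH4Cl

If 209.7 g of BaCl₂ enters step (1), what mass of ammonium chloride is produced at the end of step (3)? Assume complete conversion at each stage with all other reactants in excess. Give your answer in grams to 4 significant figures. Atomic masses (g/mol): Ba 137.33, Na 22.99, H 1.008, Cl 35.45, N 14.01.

107.7 g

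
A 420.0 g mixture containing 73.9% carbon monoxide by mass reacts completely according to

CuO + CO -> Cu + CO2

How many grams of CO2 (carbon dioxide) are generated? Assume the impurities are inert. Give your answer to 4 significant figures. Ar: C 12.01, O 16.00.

Mass of pure CO = 420.0 g × 0.739 = 310.38 g.
M(CO) = 12.01 + 16.00 = 28.01 g/mol.
M(CO2) = 12.01 + 2(16.00) = 44.01 g/mol.
n(CO) = 310.38 g / 28.01 g/mol = 11.081 mol.
From the equation the CO:CO2 mole ratio is 1:1, so n(CO2) = 11.081 × 1/1 = 11.081 mol.
Mass of CO2 = 11.081 mol × 44.01 g/mol = 487.68 g.

487.7 g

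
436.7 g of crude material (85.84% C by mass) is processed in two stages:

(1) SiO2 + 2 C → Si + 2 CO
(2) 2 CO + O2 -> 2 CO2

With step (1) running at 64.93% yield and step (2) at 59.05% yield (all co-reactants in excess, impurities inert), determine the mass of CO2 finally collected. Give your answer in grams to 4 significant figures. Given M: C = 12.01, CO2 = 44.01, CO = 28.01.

526.7 g

Pure C = 436.7 × 0.8584 = 374.86 g.
n(C) = 374.86 / 12.01 = 31.213 mol.
Step 1 (C:CO = 2:2): theoretical n(CO) = 31.213 mol; at 64.93% yield, n(CO) = 20.266 mol.
Step 2 (CO:CO2 = 2:2): theoretical n(CO2) = 20.266 mol, so theoretical mass = 20.266 × 44.01 = 891.92 g.
At 59.05% yield, actual mass of CO2 = 891.92 × 0.5905 = 526.68 g.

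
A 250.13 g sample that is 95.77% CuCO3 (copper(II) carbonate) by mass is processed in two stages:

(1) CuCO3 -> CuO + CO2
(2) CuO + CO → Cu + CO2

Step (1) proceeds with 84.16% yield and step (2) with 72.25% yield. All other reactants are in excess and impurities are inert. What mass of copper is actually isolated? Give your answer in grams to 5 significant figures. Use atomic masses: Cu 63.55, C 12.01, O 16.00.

Pure CuCO3 = 250.13 × 0.9577 = 239.550 g.
M(CuCO3) = 63.55 + 12.01 + 3(16.00) = 123.56 g/mol.
M(Cu) = 63.55 g/mol.
n(CuCO3) = 239.550 / 123.56 = 1.93873 mol.
Step 1 (CuCO3:CuO = 1:1): theoretical n(CuO) = 1.93873 mol; at 84.16% yield, n(CuO) = 1.63164 mol.
Step 2 (CuO:Cu = 1:1): theoretical n(Cu) = 1.63164 mol, so theoretical mass = 1.63164 × 63.55 = 103.690 g.
At 72.25% yield, actual mass of Cu = 103.690 × 0.7225 = 74.9163 g.

74.916 g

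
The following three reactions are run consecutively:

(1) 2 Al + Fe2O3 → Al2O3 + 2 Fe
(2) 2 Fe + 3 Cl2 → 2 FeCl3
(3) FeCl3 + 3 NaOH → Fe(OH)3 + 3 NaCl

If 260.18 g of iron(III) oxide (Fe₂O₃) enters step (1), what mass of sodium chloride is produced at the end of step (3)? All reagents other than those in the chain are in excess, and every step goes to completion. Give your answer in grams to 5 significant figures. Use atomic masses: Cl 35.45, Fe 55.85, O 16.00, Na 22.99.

M(Fe2O3) = 2(55.85) + 3(16.00) = 159.70 g/mol.
M(NaCl) = 22.99 + 35.45 = 58.44 g/mol.
n(Fe2O3) = 260.18 / 159.70 = 1.62918 mol.
Reaction (1): Fe2O3→Fe ratio 1:2 ⇒ n(Fe) = 3.25836 mol.
Reaction (2): Fe→FeCl3 ratio 2:2 ⇒ n(FeCl3) = 3.25836 mol.
Reaction (3): FeCl3→NaCl ratio 1:3 ⇒ n(NaCl) = 9.77508 mol.
Mass of NaCl = 9.77508 × 58.44 = 571.256 g.

571.26 g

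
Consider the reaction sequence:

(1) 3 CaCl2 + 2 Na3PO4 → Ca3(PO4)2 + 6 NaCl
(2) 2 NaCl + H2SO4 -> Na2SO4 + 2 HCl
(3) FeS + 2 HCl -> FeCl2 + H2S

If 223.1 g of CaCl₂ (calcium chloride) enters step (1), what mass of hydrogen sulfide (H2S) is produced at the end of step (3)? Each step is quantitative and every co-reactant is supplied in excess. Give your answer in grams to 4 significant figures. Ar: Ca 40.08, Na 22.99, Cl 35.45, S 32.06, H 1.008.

68.50 g

M(CaCl2) = 40.08 + 2(35.45) = 110.98 g/mol.
M(H2S) = 2(1.008) + 32.06 = 34.076 g/mol.
n(CaCl2) = 223.1 / 110.98 = 2.0103 mol.
Reaction (1): CaCl2→NaCl ratio 3:6 ⇒ n(NaCl) = 4.0205 mol.
Reaction (2): NaCl→HCl ratio 2:2 ⇒ n(HCl) = 4.0205 mol.
Reaction (3): HCl→H2S ratio 2:1 ⇒ n(H2S) = 2.0103 mol.
Mass of H2S = 2.0103 × 34.076 = 68.502 g.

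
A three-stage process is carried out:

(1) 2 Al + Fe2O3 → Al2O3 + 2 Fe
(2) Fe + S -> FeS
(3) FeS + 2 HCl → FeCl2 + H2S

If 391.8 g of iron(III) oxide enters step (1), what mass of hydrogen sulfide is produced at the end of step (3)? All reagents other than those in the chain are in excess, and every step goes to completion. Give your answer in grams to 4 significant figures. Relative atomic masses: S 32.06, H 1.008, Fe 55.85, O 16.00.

167.2 g

M(Fe2O3) = 2(55.85) + 3(16.00) = 159.70 g/mol.
M(H2S) = 2(1.008) + 32.06 = 34.076 g/mol.
n(Fe2O3) = 391.8 / 159.70 = 2.4534 mol.
Reaction (1): Fe2O3→Fe ratio 1:2 ⇒ n(Fe) = 4.9067 mol.
Reaction (2): Fe→FeS ratio 1:1 ⇒ n(FeS) = 4.9067 mol.
Reaction (3): FeS→H2S ratio 1:1 ⇒ n(H2S) = 4.9067 mol.
Mass of H2S = 4.9067 × 34.076 = 167.20 g.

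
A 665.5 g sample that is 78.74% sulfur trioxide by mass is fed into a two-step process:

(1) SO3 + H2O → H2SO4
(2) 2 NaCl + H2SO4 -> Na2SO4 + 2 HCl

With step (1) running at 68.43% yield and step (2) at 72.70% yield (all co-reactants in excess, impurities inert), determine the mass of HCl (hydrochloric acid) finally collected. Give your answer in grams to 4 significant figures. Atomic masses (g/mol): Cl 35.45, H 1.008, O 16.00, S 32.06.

237.4 g

Pure SO3 = 665.5 × 0.7874 = 524.01 g.
M(SO3) = 32.06 + 3(16.00) = 80.06 g/mol.
M(HCl) = 1.008 + 35.45 = 36.458 g/mol.
n(SO3) = 524.01 / 80.06 = 6.5453 mol.
Step 1 (SO3:H2SO4 = 1:1): theoretical n(H2SO4) = 6.5453 mol; at 68.43% yield, n(H2SO4) = 4.4789 mol.
Step 2 (H2SO4:HCl = 1:2): theoretical n(HCl) = 8.9579 mol, so theoretical mass = 8.9579 × 36.458 = 326.59 g.
At 72.70% yield, actual mass of HCl = 326.59 × 0.7270 = 237.43 g.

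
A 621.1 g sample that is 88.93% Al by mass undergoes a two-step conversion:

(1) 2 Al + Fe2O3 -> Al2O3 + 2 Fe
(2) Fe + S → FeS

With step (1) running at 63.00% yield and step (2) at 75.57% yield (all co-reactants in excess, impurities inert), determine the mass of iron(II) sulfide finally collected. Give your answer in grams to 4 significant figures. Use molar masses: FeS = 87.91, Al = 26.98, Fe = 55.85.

856.8 g

Pure Al = 621.1 × 0.8893 = 552.34 g.
n(Al) = 552.34 / 26.98 = 20.472 mol.
Step 1 (Al:Fe = 2:2): theoretical n(Fe) = 20.472 mol; at 63.00% yield, n(Fe) = 12.898 mol.
Step 2 (Fe:FeS = 1:1): theoretical n(FeS) = 12.898 mol, so theoretical mass = 12.898 × 87.91 = 1133.8 g.
At 75.57% yield, actual mass of FeS = 1133.8 × 0.7557 = 856.83 g.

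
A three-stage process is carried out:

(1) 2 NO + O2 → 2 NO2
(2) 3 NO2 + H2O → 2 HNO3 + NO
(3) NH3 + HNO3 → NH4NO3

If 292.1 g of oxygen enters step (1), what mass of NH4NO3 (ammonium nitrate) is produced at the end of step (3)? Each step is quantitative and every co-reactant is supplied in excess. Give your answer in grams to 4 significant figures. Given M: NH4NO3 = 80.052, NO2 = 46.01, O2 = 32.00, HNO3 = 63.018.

974.3 g

n(O2) = 292.1 / 32.00 = 9.1281 mol.
Reaction (1): O2→NO2 ratio 1:2 ⇒ n(NO2) = 18.256 mol.
Reaction (2): NO2→HNO3 ratio 3:2 ⇒ n(HNO3) = 12.171 mol.
Reaction (3): HNO3→NH4NO3 ratio 1:1 ⇒ n(NH4NO3) = 12.171 mol.
Mass of NH4NO3 = 12.171 × 80.052 = 974.30 g.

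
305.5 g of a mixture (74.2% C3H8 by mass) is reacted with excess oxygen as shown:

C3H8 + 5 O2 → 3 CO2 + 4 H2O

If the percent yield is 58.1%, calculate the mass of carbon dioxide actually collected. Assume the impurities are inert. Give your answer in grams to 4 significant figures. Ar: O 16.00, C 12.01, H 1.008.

394.4 g

Pure C3H8 available = 305.5 g × 0.742 = 226.68 g.
M(C3H8) = 3(12.01) + 8(1.008) = 44.094 g/mol.
M(CO2) = 12.01 + 2(16.00) = 44.01 g/mol.
n(C3H8) = 226.68 g / 44.094 g/mol = 5.1409 mol.
From the equation the C3H8:CO2 mole ratio is 1:3, so n(CO2) = 5.1409 × 3/1 = 15.423 mol.
Mass of CO2 = 15.423 mol × 44.01 g/mol = 678.75 g.
Actual mass collected = 678.75 g × 0.581 = 394.35 g.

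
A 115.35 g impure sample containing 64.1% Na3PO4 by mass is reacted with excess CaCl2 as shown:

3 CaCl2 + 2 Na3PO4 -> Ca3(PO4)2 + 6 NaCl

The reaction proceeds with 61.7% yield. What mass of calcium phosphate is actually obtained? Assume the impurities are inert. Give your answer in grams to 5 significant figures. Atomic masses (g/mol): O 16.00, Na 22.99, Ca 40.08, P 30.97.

43.158 g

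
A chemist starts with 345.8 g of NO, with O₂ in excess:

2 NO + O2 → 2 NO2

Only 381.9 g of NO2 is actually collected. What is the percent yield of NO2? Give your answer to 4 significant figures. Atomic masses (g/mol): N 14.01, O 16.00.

M(NO) = 14.01 + 16.00 = 30.01 g/mol.
M(NO2) = 14.01 + 2(16.00) = 46.01 g/mol.
n(NO) = 345.80 g / 30.01 g/mol = 11.523 mol.
From the equation the NO:NO2 mole ratio is 2:2, so n(NO2) = 11.523 × 2/2 = 11.523 mol.
Mass of NO2 = 11.523 mol × 46.01 g/mol = 530.17 g.
This is the theoretical yield. Percent yield = 381.9 g / 530.17 g × 100% = 72.034%.

72.03 %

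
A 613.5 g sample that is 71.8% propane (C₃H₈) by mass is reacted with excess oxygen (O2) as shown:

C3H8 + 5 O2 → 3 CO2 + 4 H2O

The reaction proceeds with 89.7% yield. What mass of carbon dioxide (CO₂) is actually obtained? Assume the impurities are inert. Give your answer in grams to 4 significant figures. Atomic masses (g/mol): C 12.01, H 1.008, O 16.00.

Pure C3H8 available = 613.5 g × 0.718 = 440.49 g.
M(C3H8) = 3(12.01) + 8(1.008) = 44.094 g/mol.
M(CO2) = 12.01 + 2(16.00) = 44.01 g/mol.
n(C3H8) = 440.49 g / 44.094 g/mol = 9.9899 mol.
From the equation the C3H8:CO2 mole ratio is 1:3, so n(CO2) = 9.9899 × 3/1 = 29.970 mol.
Mass of CO2 = 29.970 mol × 44.01 g/mol = 1319.0 g.
Actual mass collected = 1319.0 g × 0.897 = 1183.1 g.

1183 g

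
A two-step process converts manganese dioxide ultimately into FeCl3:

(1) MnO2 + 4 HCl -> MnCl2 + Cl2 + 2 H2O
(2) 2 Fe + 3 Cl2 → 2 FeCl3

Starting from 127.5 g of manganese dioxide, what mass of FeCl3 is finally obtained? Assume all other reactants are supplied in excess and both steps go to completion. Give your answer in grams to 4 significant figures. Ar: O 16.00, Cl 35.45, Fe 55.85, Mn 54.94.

158.6 g

M(MnO2) = 54.94 + 2(16.00) = 86.94 g/mol.
M(FeCl3) = 55.85 + 3(35.45) = 162.20 g/mol.
n(MnO2) = 127.50 / 86.94 = 1.4665 mol.
Step 1 gives a 1:1 ratio of MnO2 to Cl2, so n(Cl2) = 1.4665 mol.
In step 2 the Cl2:FeCl3 ratio is 3:2, so n(FeCl3) = 0.97769 mol.
Mass of FeCl3 = 0.97769 × 162.20 = 158.58 g.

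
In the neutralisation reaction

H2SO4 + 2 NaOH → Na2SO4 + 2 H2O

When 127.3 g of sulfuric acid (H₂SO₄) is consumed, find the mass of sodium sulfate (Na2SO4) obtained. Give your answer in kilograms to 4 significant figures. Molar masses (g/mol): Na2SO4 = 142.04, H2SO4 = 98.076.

n(H2SO4) = 127.30 g / 98.076 g/mol = 1.2980 mol.
From the equation the H2SO4:Na2SO4 mole ratio is 1:1, so n(Na2SO4) = 1.2980 × 1/1 = 1.2980 mol.
Mass of Na2SO4 = 1.2980 mol × 142.04 g/mol = 184.36 g.
Converting to kg: 184.36 g = 0.1844 kg.

0.1844 kg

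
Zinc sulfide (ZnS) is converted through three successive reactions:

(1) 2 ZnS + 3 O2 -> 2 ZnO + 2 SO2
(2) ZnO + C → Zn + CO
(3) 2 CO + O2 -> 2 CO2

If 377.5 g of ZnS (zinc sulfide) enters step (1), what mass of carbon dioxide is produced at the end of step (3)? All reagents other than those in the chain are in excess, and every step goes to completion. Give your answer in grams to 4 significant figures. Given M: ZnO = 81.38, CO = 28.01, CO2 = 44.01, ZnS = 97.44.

n(ZnS) = 377.5 / 97.44 = 3.8742 mol.
Reaction (1): ZnS→ZnO ratio 2:2 ⇒ n(ZnO) = 3.8742 mol.
Reaction (2): ZnO→CO ratio 1:1 ⇒ n(CO) = 3.8742 mol.
Reaction (3): CO→CO2 ratio 2:2 ⇒ n(CO2) = 3.8742 mol.
Mass of CO2 = 3.8742 × 44.01 = 170.50 g.

170.5 g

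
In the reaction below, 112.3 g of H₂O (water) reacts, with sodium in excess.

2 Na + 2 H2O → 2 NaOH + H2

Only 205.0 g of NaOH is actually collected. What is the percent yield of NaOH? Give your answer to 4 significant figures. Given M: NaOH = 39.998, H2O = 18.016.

82.22 %

n(H2O) = 112.30 g / 18.016 g/mol = 6.2333 mol.
From the equation the H2O:NaOH mole ratio is 2:2, so n(NaOH) = 6.2333 × 2/2 = 6.2333 mol.
Mass of NaOH = 6.2333 mol × 39.998 g/mol = 249.32 g.
This is the theoretical yield. Percent yield = 205.0 g / 249.32 g × 100% = 82.223%.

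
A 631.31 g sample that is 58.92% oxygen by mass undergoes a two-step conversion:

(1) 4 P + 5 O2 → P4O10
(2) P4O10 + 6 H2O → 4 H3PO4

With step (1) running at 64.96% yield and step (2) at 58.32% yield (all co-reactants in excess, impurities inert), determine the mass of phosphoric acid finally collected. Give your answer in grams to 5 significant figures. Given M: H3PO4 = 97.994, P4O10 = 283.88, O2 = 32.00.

345.23 g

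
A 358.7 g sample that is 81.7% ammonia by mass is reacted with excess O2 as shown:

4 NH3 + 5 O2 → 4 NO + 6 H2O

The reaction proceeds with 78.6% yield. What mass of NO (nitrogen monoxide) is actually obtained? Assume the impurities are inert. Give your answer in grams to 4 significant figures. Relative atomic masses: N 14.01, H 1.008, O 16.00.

Pure NH3 available = 358.7 g × 0.817 = 293.06 g.
M(NH3) = 14.01 + 3(1.008) = 17.034 g/mol.
M(NO) = 14.01 + 16.00 = 30.01 g/mol.
n(NH3) = 293.06 g / 17.034 g/mol = 17.204 mol.
From the equation the NH3:NO mole ratio is 4:4, so n(NO) = 17.204 × 4/4 = 17.204 mol.
Mass of NO = 17.204 mol × 30.01 g/mol = 516.30 g.
Actual mass collected = 516.30 g × 0.786 = 405.81 g.

405.8 g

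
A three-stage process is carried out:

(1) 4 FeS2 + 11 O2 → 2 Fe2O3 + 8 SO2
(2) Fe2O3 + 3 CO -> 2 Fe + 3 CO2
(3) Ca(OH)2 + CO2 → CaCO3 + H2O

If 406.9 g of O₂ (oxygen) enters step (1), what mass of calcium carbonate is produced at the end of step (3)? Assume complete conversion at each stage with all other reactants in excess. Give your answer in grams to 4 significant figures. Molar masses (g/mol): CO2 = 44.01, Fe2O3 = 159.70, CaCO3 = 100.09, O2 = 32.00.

694.2 g

n(O2) = 406.9 / 32.00 = 12.716 mol.
Reaction (1): O2→Fe2O3 ratio 11:2 ⇒ n(Fe2O3) = 2.3119 mol.
Reaction (2): Fe2O3→CO2 ratio 1:3 ⇒ n(CO2) = 6.9358 mol.
Reaction (3): CO2→CaCO3 ratio 1:1 ⇒ n(CaCO3) = 6.9358 mol.
Mass of CaCO3 = 6.9358 × 100.09 = 694.20 g.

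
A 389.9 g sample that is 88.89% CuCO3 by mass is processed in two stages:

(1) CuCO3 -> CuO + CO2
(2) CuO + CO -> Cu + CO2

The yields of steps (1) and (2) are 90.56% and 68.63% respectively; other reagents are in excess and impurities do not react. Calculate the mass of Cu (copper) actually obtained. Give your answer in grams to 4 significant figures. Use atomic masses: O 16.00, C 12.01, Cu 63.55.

Pure CuCO3 = 389.9 × 0.8889 = 346.58 g.
M(CuCO3) = 63.55 + 12.01 + 3(16.00) = 123.56 g/mol.
M(Cu) = 63.55 g/mol.
n(CuCO3) = 346.58 / 123.56 = 2.8050 mol.
Step 1 (CuCO3:CuO = 1:1): theoretical n(CuO) = 2.8050 mol; at 90.56% yield, n(CuO) = 2.5402 mol.
Step 2 (CuO:Cu = 1:1): theoretical n(Cu) = 2.5402 mol, so theoretical mass = 2.5402 × 63.55 = 161.43 g.
At 68.63% yield, actual mass of Cu = 161.43 × 0.6863 = 110.79 g.

110.8 g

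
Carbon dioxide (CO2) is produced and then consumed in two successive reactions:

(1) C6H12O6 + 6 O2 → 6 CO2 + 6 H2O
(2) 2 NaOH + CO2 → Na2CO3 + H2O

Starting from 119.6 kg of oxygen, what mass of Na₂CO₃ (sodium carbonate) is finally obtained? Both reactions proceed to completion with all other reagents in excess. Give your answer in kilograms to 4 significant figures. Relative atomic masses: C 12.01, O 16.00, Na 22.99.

396.1 kg

M(O2) = 2(16.00) = 32.00 g/mol.
M(Na2CO3) = 2(22.99) + 12.01 + 3(16.00) = 105.99 g/mol.
119.6 kg = 119600 g.
n(O2) = 119600 / 32.00 = 3737.5 mol.
Step 1 gives a 6:6 ratio of O2 to CO2, so n(CO2) = 3737.5 mol.
In step 2 the CO2:Na2CO3 ratio is 1:1, so n(Na2CO3) = 3737.5 mol.
Mass of Na2CO3 = 3737.5 × 105.99 = 396140 g = 396.1 kg.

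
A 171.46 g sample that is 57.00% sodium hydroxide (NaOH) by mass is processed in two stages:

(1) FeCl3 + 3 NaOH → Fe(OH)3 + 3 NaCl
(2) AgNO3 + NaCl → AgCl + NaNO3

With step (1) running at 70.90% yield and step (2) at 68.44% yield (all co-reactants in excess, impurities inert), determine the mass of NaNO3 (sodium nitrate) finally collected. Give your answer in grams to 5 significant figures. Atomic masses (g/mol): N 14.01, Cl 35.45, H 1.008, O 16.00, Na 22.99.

Pure NaOH = 171.46 × 0.5700 = 97.7322 g.
M(NaOH) = 22.99 + 16.00 + 1.008 = 39.998 g/mol.
M(NaNO3) = 22.99 + 14.01 + 3(16.00) = 85.00 g/mol.
n(NaOH) = 97.7322 / 39.998 = 2.44343 mol.
Step 1 (NaOH:NaCl = 3:3): theoretical n(NaCl) = 2.44343 mol; at 70.90% yield, n(NaCl) = 1.73239 mol.
Step 2 (NaCl:NaNO3 = 1:1): theoretical n(NaNO3) = 1.73239 mol, so theoretical mass = 1.73239 × 85.00 = 147.253 g.
At 68.44% yield, actual mass of NaNO3 = 147.253 × 0.6844 = 100.780 g.

100.78 g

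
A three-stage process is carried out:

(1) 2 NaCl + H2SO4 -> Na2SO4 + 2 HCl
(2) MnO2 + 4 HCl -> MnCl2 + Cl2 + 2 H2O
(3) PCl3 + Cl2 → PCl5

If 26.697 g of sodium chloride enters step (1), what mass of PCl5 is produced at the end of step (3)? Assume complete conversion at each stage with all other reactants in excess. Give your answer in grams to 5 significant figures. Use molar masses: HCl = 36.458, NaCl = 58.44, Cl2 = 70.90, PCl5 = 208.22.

23.780 g

n(NaCl) = 26.697 / 58.44 = 0.456828 mol.
Reaction (1): NaCl→HCl ratio 2:2 ⇒ n(HCl) = 0.456828 mol.
Reaction (2): HCl→Cl2 ratio 4:1 ⇒ n(Cl2) = 0.114207 mol.
Reaction (3): Cl2→PCl5 ratio 1:1 ⇒ n(PCl5) = 0.114207 mol.
Mass of PCl5 = 0.114207 × 208.22 = 23.7802 g.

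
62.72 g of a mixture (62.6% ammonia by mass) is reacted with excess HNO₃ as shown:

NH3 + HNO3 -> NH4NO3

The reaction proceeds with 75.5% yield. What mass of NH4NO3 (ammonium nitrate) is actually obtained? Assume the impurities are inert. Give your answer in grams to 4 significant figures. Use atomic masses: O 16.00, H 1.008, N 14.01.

139.3 g

Pure NH3 available = 62.72 g × 0.626 = 39.263 g.
M(NH3) = 14.01 + 3(1.008) = 17.034 g/mol.
M(NH4NO3) = 2(14.01) + 4(1.008) + 3(16.00) = 80.052 g/mol.
n(NH3) = 39.263 g / 17.034 g/mol = 2.3050 mol.
From the equation the NH3:NH4NO3 mole ratio is 1:1, so n(NH4NO3) = 2.3050 × 1/1 = 2.3050 mol.
Mass of NH4NO3 = 2.3050 mol × 80.052 g/mol = 184.52 g.
Actual mass collected = 184.52 g × 0.755 = 139.31 g.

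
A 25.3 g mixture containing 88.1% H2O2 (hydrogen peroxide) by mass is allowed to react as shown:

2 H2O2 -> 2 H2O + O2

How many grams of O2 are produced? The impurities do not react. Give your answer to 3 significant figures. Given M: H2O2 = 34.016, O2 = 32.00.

10.5 g

Mass of pure H2O2 = 25.3 g × 0.881 = 22.29 g.
n(H2O2) = 22.29 g / 34.016 g/mol = 0.6553 mol.
From the equation the H2O2:O2 mole ratio is 2:1, so n(O2) = 0.6553 × 1/2 = 0.3276 mol.
Mass of O2 = 0.3276 mol × 32.00 g/mol = 10.48 g.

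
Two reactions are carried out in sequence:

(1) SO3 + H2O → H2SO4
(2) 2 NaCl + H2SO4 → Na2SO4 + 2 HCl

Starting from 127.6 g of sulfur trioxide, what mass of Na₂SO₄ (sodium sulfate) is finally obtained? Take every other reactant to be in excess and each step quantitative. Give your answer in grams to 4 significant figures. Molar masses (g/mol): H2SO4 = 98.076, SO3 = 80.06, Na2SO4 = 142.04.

n(SO3) = 127.60 / 80.06 = 1.5938 mol.
Step 1 gives a 1:1 ratio of SO3 to H2SO4, so n(H2SO4) = 1.5938 mol.
In step 2 the H2SO4:Na2SO4 ratio is 1:1, so n(Na2SO4) = 1.5938 mol.
Mass of Na2SO4 = 1.5938 × 142.04 = 226.38 g.

226.4 g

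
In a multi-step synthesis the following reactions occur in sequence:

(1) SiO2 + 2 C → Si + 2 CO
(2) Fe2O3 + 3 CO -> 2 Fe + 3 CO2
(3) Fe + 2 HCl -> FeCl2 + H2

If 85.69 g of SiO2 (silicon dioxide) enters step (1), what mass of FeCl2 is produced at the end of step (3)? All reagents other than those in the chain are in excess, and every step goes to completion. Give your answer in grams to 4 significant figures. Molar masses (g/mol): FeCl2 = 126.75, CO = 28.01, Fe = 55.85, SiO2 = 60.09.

241.0 g

n(SiO2) = 85.69 / 60.09 = 1.4260 mol.
Reaction (1): SiO2→CO ratio 1:2 ⇒ n(CO) = 2.8521 mol.
Reaction (2): CO→Fe ratio 3:2 ⇒ n(Fe) = 1.9014 mol.
Reaction (3): Fe→FeCl2 ratio 1:1 ⇒ n(FeCl2) = 1.9014 mol.
Mass of FeCl2 = 1.9014 × 126.75 = 241.00 g.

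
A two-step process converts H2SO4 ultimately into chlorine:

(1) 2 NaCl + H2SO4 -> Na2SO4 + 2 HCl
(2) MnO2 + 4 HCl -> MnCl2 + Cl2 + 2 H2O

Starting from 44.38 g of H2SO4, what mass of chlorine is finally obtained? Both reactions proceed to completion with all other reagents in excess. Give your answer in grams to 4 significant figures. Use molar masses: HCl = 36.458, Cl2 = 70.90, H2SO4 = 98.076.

16.04 g

n(H2SO4) = 44.380 / 98.076 = 0.45251 mol.
Step 1 gives a 1:2 ratio of H2SO4 to HCl, so n(HCl) = 0.90501 mol.
In step 2 the HCl:Cl2 ratio is 4:1, so n(Cl2) = 0.22625 mol.
Mass of Cl2 = 0.22625 × 70.90 = 16.041 g.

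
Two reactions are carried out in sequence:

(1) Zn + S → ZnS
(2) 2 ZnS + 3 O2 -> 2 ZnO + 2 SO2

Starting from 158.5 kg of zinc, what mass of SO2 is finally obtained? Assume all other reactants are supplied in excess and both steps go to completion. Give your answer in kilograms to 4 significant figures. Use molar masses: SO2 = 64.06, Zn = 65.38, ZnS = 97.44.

155.3 kg

158.5 kg = 158500 g.
n(Zn) = 158500 / 65.38 = 2424.3 mol.
Step 1 gives a 1:1 ratio of Zn to ZnS, so n(ZnS) = 2424.3 mol.
In step 2 the ZnS:SO2 ratio is 2:2, so n(SO2) = 2424.3 mol.
Mass of SO2 = 2424.3 × 64.06 = 155300 g = 155.3 kg.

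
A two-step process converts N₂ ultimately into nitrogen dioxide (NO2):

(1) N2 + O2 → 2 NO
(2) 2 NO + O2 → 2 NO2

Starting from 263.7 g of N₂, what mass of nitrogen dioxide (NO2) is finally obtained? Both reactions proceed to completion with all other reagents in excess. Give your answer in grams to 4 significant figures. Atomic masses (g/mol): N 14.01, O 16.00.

866.0 g

M(N2) = 2(14.01) = 28.02 g/mol.
M(NO2) = 14.01 + 2(16.00) = 46.01 g/mol.
n(N2) = 263.70 / 28.02 = 9.4111 mol.
Step 1 gives a 1:2 ratio of N2 to NO, so n(NO) = 18.822 mol.
In step 2 the NO:NO2 ratio is 2:2, so n(NO2) = 18.822 mol.
Mass of NO2 = 18.822 × 46.01 = 866.01 g.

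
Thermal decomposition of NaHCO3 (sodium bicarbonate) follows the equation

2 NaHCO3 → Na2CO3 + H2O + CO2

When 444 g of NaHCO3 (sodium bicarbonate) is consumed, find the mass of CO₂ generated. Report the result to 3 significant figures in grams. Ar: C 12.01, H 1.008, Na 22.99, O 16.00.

M(NaHCO3) = 22.99 + 1.008 + 12.01 + 3(16.00) = 84.008 g/mol.
M(CO2) = 12.01 + 2(16.00) = 44.01 g/mol.
n(NaHCO3) = 444.0 g / 84.008 g/mol = 5.285 mol.
From the equation the NaHCO3:CO2 mole ratio is 2:1, so n(CO2) = 5.285 × 1/2 = 2.643 mol.
Mass of CO2 = 2.643 mol × 44.01 g/mol = 116.3 g.

116 g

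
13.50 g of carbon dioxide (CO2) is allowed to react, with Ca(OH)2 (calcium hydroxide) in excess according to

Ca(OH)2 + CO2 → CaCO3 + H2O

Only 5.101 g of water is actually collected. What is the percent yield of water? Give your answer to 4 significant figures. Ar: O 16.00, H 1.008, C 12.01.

92.30 %

M(CO2) = 12.01 + 2(16.00) = 44.01 g/mol.
M(H2O) = 2(1.008) + 16.00 = 18.016 g/mol.
n(CO2) = 13.500 g / 44.01 g/mol = 0.30675 mol.
From the equation the CO2:H2O mole ratio is 1:1, so n(H2O) = 0.30675 × 1/1 = 0.30675 mol.
Mass of H2O = 0.30675 mol × 18.016 g/mol = 5.5264 g.
This is the theoretical yield. Percent yield = 5.101 g / 5.5264 g × 100% = 92.303%.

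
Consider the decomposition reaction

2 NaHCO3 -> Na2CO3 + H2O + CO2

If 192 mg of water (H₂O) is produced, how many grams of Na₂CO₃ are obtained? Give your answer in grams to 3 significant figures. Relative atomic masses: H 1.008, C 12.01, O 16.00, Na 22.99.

1.13 g

M(H2O) = 2(1.008) + 16.00 = 18.016 g/mol.
M(Na2CO3) = 2(22.99) + 12.01 + 3(16.00) = 105.99 g/mol.
Convert: 192 mg = 0.1920 g.
n(H2O) = 0.1920 g / 18.016 g/mol = 0.01066 mol.
From the equation the H2O:Na2CO3 mole ratio is 1:1, so n(Na2CO3) = 0.01066 × 1/1 = 0.01066 mol.
Mass of Na2CO3 = 0.01066 mol × 105.99 g/mol = 1.130 g.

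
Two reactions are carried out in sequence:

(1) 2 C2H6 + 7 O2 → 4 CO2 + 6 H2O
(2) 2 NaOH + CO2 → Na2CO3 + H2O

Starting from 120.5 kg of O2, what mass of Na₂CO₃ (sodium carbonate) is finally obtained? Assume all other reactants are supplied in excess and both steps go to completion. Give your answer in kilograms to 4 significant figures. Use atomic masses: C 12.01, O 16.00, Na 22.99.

228.1 kg

M(O2) = 2(16.00) = 32.00 g/mol.
M(Na2CO3) = 2(22.99) + 12.01 + 3(16.00) = 105.99 g/mol.
120.5 kg = 120500 g.
n(O2) = 120500 / 32.00 = 3765.6 mol.
Step 1 gives a 7:4 ratio of O2 to CO2, so n(CO2) = 2151.8 mol.
In step 2 the CO2:Na2CO3 ratio is 1:1, so n(Na2CO3) = 2151.8 mol.
Mass of Na2CO3 = 2151.8 × 105.99 = 228070 g = 228.1 kg.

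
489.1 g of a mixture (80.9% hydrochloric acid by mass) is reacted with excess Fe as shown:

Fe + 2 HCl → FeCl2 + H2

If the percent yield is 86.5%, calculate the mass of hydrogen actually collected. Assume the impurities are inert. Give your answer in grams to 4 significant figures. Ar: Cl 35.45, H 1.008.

9.463 g

Pure HCl available = 489.1 g × 0.809 = 395.68 g.
M(HCl) = 1.008 + 35.45 = 36.458 g/mol.
M(H2) = 2(1.008) = 2.016 g/mol.
n(HCl) = 395.68 g / 36.458 g/mol = 10.853 mol.
From the equation the HCl:H2 mole ratio is 2:1, so n(H2) = 10.853 × 1/2 = 5.4265 mol.
Mass of H2 = 5.4265 mol × 2.016 g/mol = 10.940 g.
Actual mass collected = 10.940 g × 0.865 = 9.4630 g.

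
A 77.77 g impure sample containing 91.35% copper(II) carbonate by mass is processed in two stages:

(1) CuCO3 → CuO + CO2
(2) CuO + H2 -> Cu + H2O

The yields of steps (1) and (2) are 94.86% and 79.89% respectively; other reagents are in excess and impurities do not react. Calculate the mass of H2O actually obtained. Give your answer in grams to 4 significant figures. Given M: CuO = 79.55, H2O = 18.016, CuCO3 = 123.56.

Pure CuCO3 = 77.77 × 0.9135 = 71.043 g.
n(CuCO3) = 71.043 / 123.56 = 0.57497 mol.
Step 1 (CuCO3:CuO = 1:1): theoretical n(CuO) = 0.57497 mol; at 94.86% yield, n(CuO) = 0.54541 mol.
Step 2 (CuO:H2O = 1:1): theoretical n(H2O) = 0.54541 mol, so theoretical mass = 0.54541 × 18.016 = 9.8262 g.
At 79.89% yield, actual mass of H2O = 9.8262 × 0.7989 = 7.8501 g.

7.850 g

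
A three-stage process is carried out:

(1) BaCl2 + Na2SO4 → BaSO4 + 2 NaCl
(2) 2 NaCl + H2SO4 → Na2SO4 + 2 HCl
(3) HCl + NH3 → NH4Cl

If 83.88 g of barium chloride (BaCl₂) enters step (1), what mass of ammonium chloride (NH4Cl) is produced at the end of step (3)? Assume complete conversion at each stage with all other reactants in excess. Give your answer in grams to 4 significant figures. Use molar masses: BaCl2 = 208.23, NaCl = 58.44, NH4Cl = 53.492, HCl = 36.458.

43.10 g

n(BaCl2) = 83.88 / 208.23 = 0.40282 mol.
Reaction (1): BaCl2→NaCl ratio 1:2 ⇒ n(NaCl) = 0.80565 mol.
Reaction (2): NaCl→HCl ratio 2:2 ⇒ n(HCl) = 0.80565 mol.
Reaction (3): HCl→NH4Cl ratio 1:1 ⇒ n(NH4Cl) = 0.80565 mol.
Mass of NH4Cl = 0.80565 × 53.492 = 43.096 g.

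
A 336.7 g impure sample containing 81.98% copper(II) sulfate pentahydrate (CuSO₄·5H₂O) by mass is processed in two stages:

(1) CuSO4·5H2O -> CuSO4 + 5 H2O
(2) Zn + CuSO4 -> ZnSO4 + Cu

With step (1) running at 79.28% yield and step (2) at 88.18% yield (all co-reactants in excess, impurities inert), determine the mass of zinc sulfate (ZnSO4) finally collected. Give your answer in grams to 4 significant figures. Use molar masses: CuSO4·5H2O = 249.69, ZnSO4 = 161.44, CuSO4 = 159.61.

Pure CuSO4·5H2O = 336.7 × 0.8198 = 276.03 g.
n(CuSO4·5H2O) = 276.03 / 249.69 = 1.1055 mol.
Step 1 (CuSO4·5H2O:CuSO4 = 1:1): theoretical n(CuSO4) = 1.1055 mol; at 79.28% yield, n(CuSO4) = 0.87642 mol.
Step 2 (CuSO4:ZnSO4 = 1:1): theoretical n(ZnSO4) = 0.87642 mol, so theoretical mass = 0.87642 × 161.44 = 141.49 g.
At 88.18% yield, actual mass of ZnSO4 = 141.49 × 0.8818 = 124.77 g.

124.8 g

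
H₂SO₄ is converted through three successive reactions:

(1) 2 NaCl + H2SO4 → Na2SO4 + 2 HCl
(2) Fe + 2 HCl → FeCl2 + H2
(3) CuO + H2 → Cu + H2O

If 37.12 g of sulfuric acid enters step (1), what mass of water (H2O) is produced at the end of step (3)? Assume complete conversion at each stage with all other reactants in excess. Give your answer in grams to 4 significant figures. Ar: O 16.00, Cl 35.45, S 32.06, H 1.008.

M(H2SO4) = 2(1.008) + 32.06 + 4(16.00) = 98.076 g/mol.
M(H2O) = 2(1.008) + 16.00 = 18.016 g/mol.
n(H2SO4) = 37.12 / 98.076 = 0.37848 mol.
Reaction (1): H2SO4→HCl ratio 1:2 ⇒ n(HCl) = 0.75696 mol.
Reaction (2): HCl→H2 ratio 2:1 ⇒ n(H2) = 0.37848 mol.
Reaction (3): H2→H2O ratio 1:1 ⇒ n(H2O) = 0.37848 mol.
Mass of H2O = 0.37848 × 18.016 = 6.8187 g.

6.819 g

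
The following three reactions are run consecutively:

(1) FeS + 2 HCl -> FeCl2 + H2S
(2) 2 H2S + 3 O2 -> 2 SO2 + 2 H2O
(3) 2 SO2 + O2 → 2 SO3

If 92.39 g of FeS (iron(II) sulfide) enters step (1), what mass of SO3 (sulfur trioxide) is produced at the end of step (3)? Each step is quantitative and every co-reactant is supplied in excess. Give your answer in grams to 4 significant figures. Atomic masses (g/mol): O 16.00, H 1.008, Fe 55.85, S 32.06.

84.14 g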